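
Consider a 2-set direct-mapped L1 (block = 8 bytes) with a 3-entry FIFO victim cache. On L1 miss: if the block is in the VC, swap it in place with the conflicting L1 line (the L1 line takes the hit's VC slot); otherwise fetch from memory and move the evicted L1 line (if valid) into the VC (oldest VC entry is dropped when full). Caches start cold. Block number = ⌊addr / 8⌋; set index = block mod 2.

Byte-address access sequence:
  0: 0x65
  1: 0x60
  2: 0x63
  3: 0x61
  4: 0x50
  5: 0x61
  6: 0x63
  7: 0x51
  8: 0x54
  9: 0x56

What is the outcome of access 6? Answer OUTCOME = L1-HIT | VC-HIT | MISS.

OUTCOME = L1-HIT

  [0] addr=0x65 blk=12 s=0: MISS | VC []
  [1] addr=0x60 blk=12 s=0: L1-HIT | VC []
  [2] addr=0x63 blk=12 s=0: L1-HIT | VC []
  [3] addr=0x61 blk=12 s=0: L1-HIT | VC []
  [4] addr=0x50 blk=10 s=0: MISS | VC [12]
  [5] addr=0x61 blk=12 s=0: VC-HIT | VC [10]
  [6] addr=0x63 blk=12 s=0: L1-HIT | VC [10]
  [7] addr=0x51 blk=10 s=0: VC-HIT | VC [12]
  [8] addr=0x54 blk=10 s=0: L1-HIT | VC [12]
  [9] addr=0x56 blk=10 s=0: L1-HIT | VC [12]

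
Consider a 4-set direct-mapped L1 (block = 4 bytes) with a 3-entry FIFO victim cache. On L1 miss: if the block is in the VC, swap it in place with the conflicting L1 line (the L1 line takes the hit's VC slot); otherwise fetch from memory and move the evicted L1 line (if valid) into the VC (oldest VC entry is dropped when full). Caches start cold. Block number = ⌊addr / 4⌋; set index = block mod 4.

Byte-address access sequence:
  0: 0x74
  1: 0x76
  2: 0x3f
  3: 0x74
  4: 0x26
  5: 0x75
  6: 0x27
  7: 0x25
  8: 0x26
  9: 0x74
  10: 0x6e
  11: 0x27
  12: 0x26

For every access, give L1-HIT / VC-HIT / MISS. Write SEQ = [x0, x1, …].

#0 0x74→b29/s1 MISS; vc=[]
#1 0x76→b29/s1 L1-HIT; vc=[]
#2 0x3f→b15/s3 MISS; vc=[]
#3 0x74→b29/s1 L1-HIT; vc=[]
#4 0x26→b9/s1 MISS; vc=[29]
#5 0x75→b29/s1 VC-HIT; vc=[9]
#6 0x27→b9/s1 VC-HIT; vc=[29]
#7 0x25→b9/s1 L1-HIT; vc=[29]
#8 0x26→b9/s1 L1-HIT; vc=[29]
#9 0x74→b29/s1 VC-HIT; vc=[9]
#10 0x6e→b27/s3 MISS; vc=[9,15]
#11 0x27→b9/s1 VC-HIT; vc=[29,15]
#12 0x26→b9/s1 L1-HIT; vc=[29,15]

SEQ = [MISS, L1-HIT, MISS, L1-HIT, MISS, VC-HIT, VC-HIT, L1-HIT, L1-HIT, VC-HIT, MISS, VC-HIT, L1-HIT]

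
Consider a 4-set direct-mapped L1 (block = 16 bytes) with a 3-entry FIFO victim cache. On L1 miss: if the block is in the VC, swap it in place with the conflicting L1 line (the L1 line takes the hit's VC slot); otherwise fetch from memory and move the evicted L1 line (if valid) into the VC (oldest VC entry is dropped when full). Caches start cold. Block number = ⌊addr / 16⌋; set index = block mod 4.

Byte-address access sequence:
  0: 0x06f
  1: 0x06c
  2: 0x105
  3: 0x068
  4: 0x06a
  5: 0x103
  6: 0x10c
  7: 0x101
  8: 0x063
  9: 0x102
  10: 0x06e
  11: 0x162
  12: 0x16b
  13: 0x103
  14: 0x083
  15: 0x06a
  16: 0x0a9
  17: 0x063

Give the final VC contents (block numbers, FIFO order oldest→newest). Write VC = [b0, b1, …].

0: 0x6f (blk 6, set 2) → MISS  vc=[]
1: 0x6c (blk 6, set 2) → L1-HIT  vc=[]
2: 0x105 (blk 16, set 0) → MISS  vc=[]
3: 0x68 (blk 6, set 2) → L1-HIT  vc=[]
4: 0x6a (blk 6, set 2) → L1-HIT  vc=[]
5: 0x103 (blk 16, set 0) → L1-HIT  vc=[]
6: 0x10c (blk 16, set 0) → L1-HIT  vc=[]
7: 0x101 (blk 16, set 0) → L1-HIT  vc=[]
8: 0x63 (blk 6, set 2) → L1-HIT  vc=[]
9: 0x102 (blk 16, set 0) → L1-HIT  vc=[]
10: 0x6e (blk 6, set 2) → L1-HIT  vc=[]
11: 0x162 (blk 22, set 2) → MISS  vc=[6]
12: 0x16b (blk 22, set 2) → L1-HIT  vc=[6]
13: 0x103 (blk 16, set 0) → L1-HIT  vc=[6]
14: 0x83 (blk 8, set 0) → MISS  vc=[6, 16]
15: 0x6a (blk 6, set 2) → VC-HIT  vc=[22, 16]
16: 0xa9 (blk 10, set 2) → MISS  vc=[22, 16, 6]
17: 0x63 (blk 6, set 2) → VC-HIT  vc=[22, 16, 10]

VC = [22, 16, 10]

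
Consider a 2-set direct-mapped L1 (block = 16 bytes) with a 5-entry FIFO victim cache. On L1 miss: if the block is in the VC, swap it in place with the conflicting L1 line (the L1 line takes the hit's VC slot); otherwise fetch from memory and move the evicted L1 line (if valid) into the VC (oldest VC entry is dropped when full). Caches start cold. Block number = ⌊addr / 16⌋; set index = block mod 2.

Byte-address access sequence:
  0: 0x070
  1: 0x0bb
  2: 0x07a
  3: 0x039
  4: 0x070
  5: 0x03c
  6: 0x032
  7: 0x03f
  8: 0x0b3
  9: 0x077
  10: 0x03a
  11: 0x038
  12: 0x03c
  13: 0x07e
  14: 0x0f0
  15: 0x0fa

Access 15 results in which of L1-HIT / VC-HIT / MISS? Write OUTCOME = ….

OUTCOME = L1-HIT

#0 0x70→b7/s1 MISS; vc=[]
#1 0xbb→b11/s1 MISS; vc=[7]
#2 0x7a→b7/s1 VC-HIT; vc=[11]
#3 0x39→b3/s1 MISS; vc=[11,7]
#4 0x70→b7/s1 VC-HIT; vc=[11,3]
#5 0x3c→b3/s1 VC-HIT; vc=[11,7]
#6 0x32→b3/s1 L1-HIT; vc=[11,7]
#7 0x3f→b3/s1 L1-HIT; vc=[11,7]
#8 0xb3→b11/s1 VC-HIT; vc=[3,7]
#9 0x77→b7/s1 VC-HIT; vc=[3,11]
#10 0x3a→b3/s1 VC-HIT; vc=[7,11]
#11 0x38→b3/s1 L1-HIT; vc=[7,11]
#12 0x3c→b3/s1 L1-HIT; vc=[7,11]
#13 0x7e→b7/s1 VC-HIT; vc=[3,11]
#14 0xf0→b15/s1 MISS; vc=[3,11,7]
#15 0xfa→b15/s1 L1-HIT; vc=[3,11,7]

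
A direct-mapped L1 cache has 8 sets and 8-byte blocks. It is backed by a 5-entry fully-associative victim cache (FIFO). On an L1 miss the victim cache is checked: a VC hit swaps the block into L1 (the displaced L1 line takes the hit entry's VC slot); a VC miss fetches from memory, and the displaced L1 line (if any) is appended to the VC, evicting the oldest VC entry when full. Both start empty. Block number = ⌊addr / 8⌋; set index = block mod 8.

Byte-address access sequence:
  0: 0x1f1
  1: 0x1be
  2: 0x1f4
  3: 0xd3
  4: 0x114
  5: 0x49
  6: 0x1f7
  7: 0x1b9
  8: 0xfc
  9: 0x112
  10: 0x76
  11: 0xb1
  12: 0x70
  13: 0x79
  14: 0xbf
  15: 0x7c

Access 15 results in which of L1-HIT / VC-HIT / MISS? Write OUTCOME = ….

OUTCOME = VC-HIT

0: 0x1f1 (blk 62, set 6) → MISS  vc=[]
1: 0x1be (blk 55, set 7) → MISS  vc=[]
2: 0x1f4 (blk 62, set 6) → L1-HIT  vc=[]
3: 0xd3 (blk 26, set 2) → MISS  vc=[]
4: 0x114 (blk 34, set 2) → MISS  vc=[26]
5: 0x49 (blk 9, set 1) → MISS  vc=[26]
6: 0x1f7 (blk 62, set 6) → L1-HIT  vc=[26]
7: 0x1b9 (blk 55, set 7) → L1-HIT  vc=[26]
8: 0xfc (blk 31, set 7) → MISS  vc=[26, 55]
9: 0x112 (blk 34, set 2) → L1-HIT  vc=[26, 55]
10: 0x76 (blk 14, set 6) → MISS  vc=[26, 55, 62]
11: 0xb1 (blk 22, set 6) → MISS  vc=[26, 55, 62, 14]
12: 0x70 (blk 14, set 6) → VC-HIT  vc=[26, 55, 62, 22]
13: 0x79 (blk 15, set 7) → MISS  vc=[26, 55, 62, 22, 31]
14: 0xbf (blk 23, set 7) → MISS  vc=[55, 62, 22, 31, 15]
15: 0x7c (blk 15, set 7) → VC-HIT  vc=[55, 62, 22, 31, 23]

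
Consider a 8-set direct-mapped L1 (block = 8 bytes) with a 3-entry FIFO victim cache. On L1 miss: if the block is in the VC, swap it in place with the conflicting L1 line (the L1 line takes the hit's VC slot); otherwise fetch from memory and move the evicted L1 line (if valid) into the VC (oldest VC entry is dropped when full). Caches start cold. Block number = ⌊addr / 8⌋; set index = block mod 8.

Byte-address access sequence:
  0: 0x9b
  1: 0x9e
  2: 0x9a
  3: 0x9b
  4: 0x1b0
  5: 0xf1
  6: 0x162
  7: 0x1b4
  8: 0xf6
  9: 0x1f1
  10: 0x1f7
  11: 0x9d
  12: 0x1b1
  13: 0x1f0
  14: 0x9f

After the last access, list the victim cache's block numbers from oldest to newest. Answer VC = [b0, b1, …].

  [0] addr=0x9b blk=19 s=3: MISS | VC []
  [1] addr=0x9e blk=19 s=3: L1-HIT | VC []
  [2] addr=0x9a blk=19 s=3: L1-HIT | VC []
  [3] addr=0x9b blk=19 s=3: L1-HIT | VC []
  [4] addr=0x1b0 blk=54 s=6: MISS | VC []
  [5] addr=0xf1 blk=30 s=6: MISS | VC [54]
  [6] addr=0x162 blk=44 s=4: MISS | VC [54]
  [7] addr=0x1b4 blk=54 s=6: VC-HIT | VC [30]
  [8] addr=0xf6 blk=30 s=6: VC-HIT | VC [54]
  [9] addr=0x1f1 blk=62 s=6: MISS | VC [54, 30]
  [10] addr=0x1f7 blk=62 s=6: L1-HIT | VC [54, 30]
  [11] addr=0x9d blk=19 s=3: L1-HIT | VC [54, 30]
  [12] addr=0x1b1 blk=54 s=6: VC-HIT | VC [62, 30]
  [13] addr=0x1f0 blk=62 s=6: VC-HIT | VC [54, 30]
  [14] addr=0x9f blk=19 s=3: L1-HIT | VC [54, 30]

VC = [54, 30]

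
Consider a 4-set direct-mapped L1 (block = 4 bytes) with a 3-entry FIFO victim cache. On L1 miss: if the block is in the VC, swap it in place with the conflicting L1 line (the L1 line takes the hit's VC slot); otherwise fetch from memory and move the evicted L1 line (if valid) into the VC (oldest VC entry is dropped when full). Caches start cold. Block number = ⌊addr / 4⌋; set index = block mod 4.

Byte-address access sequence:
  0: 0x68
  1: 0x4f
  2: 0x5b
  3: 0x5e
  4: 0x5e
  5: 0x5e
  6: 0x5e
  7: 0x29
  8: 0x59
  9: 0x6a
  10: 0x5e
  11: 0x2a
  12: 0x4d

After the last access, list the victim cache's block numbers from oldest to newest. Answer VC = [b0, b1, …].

  [0] addr=0x68 blk=26 s=2: MISS | VC []
  [1] addr=0x4f blk=19 s=3: MISS | VC []
  [2] addr=0x5b blk=22 s=2: MISS | VC [26]
  [3] addr=0x5e blk=23 s=3: MISS | VC [26, 19]
  [4] addr=0x5e blk=23 s=3: L1-HIT | VC [26, 19]
  [5] addr=0x5e blk=23 s=3: L1-HIT | VC [26, 19]
  [6] addr=0x5e blk=23 s=3: L1-HIT | VC [26, 19]
  [7] addr=0x29 blk=10 s=2: MISS | VC [26, 19, 22]
  [8] addr=0x59 blk=22 s=2: VC-HIT | VC [26, 19, 10]
  [9] addr=0x6a blk=26 s=2: VC-HIT | VC [22, 19, 10]
  [10] addr=0x5e blk=23 s=3: L1-HIT | VC [22, 19, 10]
  [11] addr=0x2a blk=10 s=2: VC-HIT | VC [22, 19, 26]
  [12] addr=0x4d blk=19 s=3: VC-HIT | VC [22, 23, 26]

VC = [22, 23, 26]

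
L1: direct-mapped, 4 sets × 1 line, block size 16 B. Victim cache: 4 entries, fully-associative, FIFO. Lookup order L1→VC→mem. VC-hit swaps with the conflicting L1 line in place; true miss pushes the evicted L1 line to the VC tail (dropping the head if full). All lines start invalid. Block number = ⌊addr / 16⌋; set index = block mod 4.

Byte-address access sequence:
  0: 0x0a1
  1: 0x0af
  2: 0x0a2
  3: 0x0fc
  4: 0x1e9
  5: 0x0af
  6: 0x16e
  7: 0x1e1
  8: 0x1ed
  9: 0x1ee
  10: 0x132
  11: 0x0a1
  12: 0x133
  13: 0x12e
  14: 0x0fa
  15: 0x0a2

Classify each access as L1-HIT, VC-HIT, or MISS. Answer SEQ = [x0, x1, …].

SEQ = [MISS, L1-HIT, L1-HIT, MISS, MISS, VC-HIT, MISS, VC-HIT, L1-HIT, L1-HIT, MISS, VC-HIT, L1-HIT, MISS, VC-HIT, VC-HIT]

0: 0xa1 (blk 10, set 2) → MISS  vc=[]
1: 0xaf (blk 10, set 2) → L1-HIT  vc=[]
2: 0xa2 (blk 10, set 2) → L1-HIT  vc=[]
3: 0xfc (blk 15, set 3) → MISS  vc=[]
4: 0x1e9 (blk 30, set 2) → MISS  vc=[10]
5: 0xaf (blk 10, set 2) → VC-HIT  vc=[30]
6: 0x16e (blk 22, set 2) → MISS  vc=[30, 10]
7: 0x1e1 (blk 30, set 2) → VC-HIT  vc=[22, 10]
8: 0x1ed (blk 30, set 2) → L1-HIT  vc=[22, 10]
9: 0x1ee (blk 30, set 2) → L1-HIT  vc=[22, 10]
10: 0x132 (blk 19, set 3) → MISS  vc=[22, 10, 15]
11: 0xa1 (blk 10, set 2) → VC-HIT  vc=[22, 30, 15]
12: 0x133 (blk 19, set 3) → L1-HIT  vc=[22, 30, 15]
13: 0x12e (blk 18, set 2) → MISS  vc=[22, 30, 15, 10]
14: 0xfa (blk 15, set 3) → VC-HIT  vc=[22, 30, 19, 10]
15: 0xa2 (blk 10, set 2) → VC-HIT  vc=[22, 30, 19, 18]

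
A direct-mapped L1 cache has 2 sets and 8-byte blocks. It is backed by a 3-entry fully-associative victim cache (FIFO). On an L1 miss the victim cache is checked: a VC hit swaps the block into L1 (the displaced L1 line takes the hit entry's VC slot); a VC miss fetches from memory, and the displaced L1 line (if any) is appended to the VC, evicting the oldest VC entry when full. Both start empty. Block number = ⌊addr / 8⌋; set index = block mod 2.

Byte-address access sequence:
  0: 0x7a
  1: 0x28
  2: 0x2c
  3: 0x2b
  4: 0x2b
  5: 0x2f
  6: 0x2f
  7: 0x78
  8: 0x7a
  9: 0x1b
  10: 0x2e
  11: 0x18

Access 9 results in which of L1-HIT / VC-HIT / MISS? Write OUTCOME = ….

0: 0x7a (blk 15, set 1) → MISS  vc=[]
1: 0x28 (blk 5, set 1) → MISS  vc=[15]
2: 0x2c (blk 5, set 1) → L1-HIT  vc=[15]
3: 0x2b (blk 5, set 1) → L1-HIT  vc=[15]
4: 0x2b (blk 5, set 1) → L1-HIT  vc=[15]
5: 0x2f (blk 5, set 1) → L1-HIT  vc=[15]
6: 0x2f (blk 5, set 1) → L1-HIT  vc=[15]
7: 0x78 (blk 15, set 1) → VC-HIT  vc=[5]
8: 0x7a (blk 15, set 1) → L1-HIT  vc=[5]
9: 0x1b (blk 3, set 1) → MISS  vc=[5, 15]
10: 0x2e (blk 5, set 1) → VC-HIT  vc=[3, 15]
11: 0x18 (blk 3, set 1) → VC-HIT  vc=[5, 15]

OUTCOME = MISS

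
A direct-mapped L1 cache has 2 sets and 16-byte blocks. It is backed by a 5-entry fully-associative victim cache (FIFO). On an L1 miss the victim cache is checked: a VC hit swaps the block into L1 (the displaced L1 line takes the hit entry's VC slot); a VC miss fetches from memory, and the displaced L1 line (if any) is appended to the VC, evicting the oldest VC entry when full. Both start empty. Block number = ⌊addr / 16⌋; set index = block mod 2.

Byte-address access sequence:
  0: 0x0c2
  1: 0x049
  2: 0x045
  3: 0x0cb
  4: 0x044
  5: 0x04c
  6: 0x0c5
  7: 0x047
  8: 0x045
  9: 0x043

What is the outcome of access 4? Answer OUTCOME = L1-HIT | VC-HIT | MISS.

OUTCOME = VC-HIT

0: 0xc2 (blk 12, set 0) → MISS  vc=[]
1: 0x49 (blk 4, set 0) → MISS  vc=[12]
2: 0x45 (blk 4, set 0) → L1-HIT  vc=[12]
3: 0xcb (blk 12, set 0) → VC-HIT  vc=[4]
4: 0x44 (blk 4, set 0) → VC-HIT  vc=[12]
5: 0x4c (blk 4, set 0) → L1-HIT  vc=[12]
6: 0xc5 (blk 12, set 0) → VC-HIT  vc=[4]
7: 0x47 (blk 4, set 0) → VC-HIT  vc=[12]
8: 0x45 (blk 4, set 0) → L1-HIT  vc=[12]
9: 0x43 (blk 4, set 0) → L1-HIT  vc=[12]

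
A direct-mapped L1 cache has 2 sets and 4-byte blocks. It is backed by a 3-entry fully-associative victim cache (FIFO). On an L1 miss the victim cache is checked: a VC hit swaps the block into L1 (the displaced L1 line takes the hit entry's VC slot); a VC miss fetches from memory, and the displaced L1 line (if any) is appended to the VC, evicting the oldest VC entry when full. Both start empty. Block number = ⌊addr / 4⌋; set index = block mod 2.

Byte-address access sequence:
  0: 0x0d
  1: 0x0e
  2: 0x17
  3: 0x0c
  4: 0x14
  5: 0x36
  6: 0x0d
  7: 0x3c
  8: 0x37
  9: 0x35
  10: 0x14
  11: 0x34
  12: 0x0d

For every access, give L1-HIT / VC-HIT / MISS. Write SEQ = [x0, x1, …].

#0 0xd→b3/s1 MISS; vc=[]
#1 0xe→b3/s1 L1-HIT; vc=[]
#2 0x17→b5/s1 MISS; vc=[3]
#3 0xc→b3/s1 VC-HIT; vc=[5]
#4 0x14→b5/s1 VC-HIT; vc=[3]
#5 0x36→b13/s1 MISS; vc=[3,5]
#6 0xd→b3/s1 VC-HIT; vc=[13,5]
#7 0x3c→b15/s1 MISS; vc=[13,5,3]
#8 0x37→b13/s1 VC-HIT; vc=[15,5,3]
#9 0x35→b13/s1 L1-HIT; vc=[15,5,3]
#10 0x14→b5/s1 VC-HIT; vc=[15,13,3]
#11 0x34→b13/s1 VC-HIT; vc=[15,5,3]
#12 0xd→b3/s1 VC-HIT; vc=[15,5,13]

SEQ = [MISS, L1-HIT, MISS, VC-HIT, VC-HIT, MISS, VC-HIT, MISS, VC-HIT, L1-HIT, VC-HIT, VC-HIT, VC-HIT]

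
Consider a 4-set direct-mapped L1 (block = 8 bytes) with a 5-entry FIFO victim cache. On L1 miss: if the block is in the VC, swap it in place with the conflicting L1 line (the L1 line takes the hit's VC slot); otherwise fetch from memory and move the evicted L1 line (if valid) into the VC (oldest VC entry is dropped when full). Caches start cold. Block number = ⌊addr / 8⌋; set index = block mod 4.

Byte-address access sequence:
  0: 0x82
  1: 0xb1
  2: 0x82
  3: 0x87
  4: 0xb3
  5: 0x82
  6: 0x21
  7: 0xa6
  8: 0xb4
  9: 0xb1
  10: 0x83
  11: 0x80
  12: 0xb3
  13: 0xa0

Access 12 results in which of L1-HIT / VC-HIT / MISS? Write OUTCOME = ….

OUTCOME = L1-HIT

0: 0x82 (blk 16, set 0) → MISS  vc=[]
1: 0xb1 (blk 22, set 2) → MISS  vc=[]
2: 0x82 (blk 16, set 0) → L1-HIT  vc=[]
3: 0x87 (blk 16, set 0) → L1-HIT  vc=[]
4: 0xb3 (blk 22, set 2) → L1-HIT  vc=[]
5: 0x82 (blk 16, set 0) → L1-HIT  vc=[]
6: 0x21 (blk 4, set 0) → MISS  vc=[16]
7: 0xa6 (blk 20, set 0) → MISS  vc=[16, 4]
8: 0xb4 (blk 22, set 2) → L1-HIT  vc=[16, 4]
9: 0xb1 (blk 22, set 2) → L1-HIT  vc=[16, 4]
10: 0x83 (blk 16, set 0) → VC-HIT  vc=[20, 4]
11: 0x80 (blk 16, set 0) → L1-HIT  vc=[20, 4]
12: 0xb3 (blk 22, set 2) → L1-HIT  vc=[20, 4]
13: 0xa0 (blk 20, set 0) → VC-HIT  vc=[16, 4]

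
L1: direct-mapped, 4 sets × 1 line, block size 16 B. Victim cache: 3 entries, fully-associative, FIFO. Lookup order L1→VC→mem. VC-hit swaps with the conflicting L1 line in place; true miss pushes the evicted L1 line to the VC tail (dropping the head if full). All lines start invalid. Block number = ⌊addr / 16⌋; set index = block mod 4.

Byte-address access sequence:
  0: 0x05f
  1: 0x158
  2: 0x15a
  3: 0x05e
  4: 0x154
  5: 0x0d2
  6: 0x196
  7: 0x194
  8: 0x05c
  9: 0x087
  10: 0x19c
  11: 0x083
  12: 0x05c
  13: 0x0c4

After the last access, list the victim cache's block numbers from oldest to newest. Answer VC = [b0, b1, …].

  [0] addr=0x5f blk=5 s=1: MISS | VC []
  [1] addr=0x158 blk=21 s=1: MISS | VC [5]
  [2] addr=0x15a blk=21 s=1: L1-HIT | VC [5]
  [3] addr=0x5e blk=5 s=1: VC-HIT | VC [21]
  [4] addr=0x154 blk=21 s=1: VC-HIT | VC [5]
  [5] addr=0xd2 blk=13 s=1: MISS | VC [5, 21]
  [6] addr=0x196 blk=25 s=1: MISS | VC [5, 21, 13]
  [7] addr=0x194 blk=25 s=1: L1-HIT | VC [5, 21, 13]
  [8] addr=0x5c blk=5 s=1: VC-HIT | VC [25, 21, 13]
  [9] addr=0x87 blk=8 s=0: MISS | VC [25, 21, 13]
  [10] addr=0x19c blk=25 s=1: VC-HIT | VC [5, 21, 13]
  [11] addr=0x83 blk=8 s=0: L1-HIT | VC [5, 21, 13]
  [12] addr=0x5c blk=5 s=1: VC-HIT | VC [25, 21, 13]
  [13] addr=0xc4 blk=12 s=0: MISS | VC [21, 13, 8]

VC = [21, 13, 8]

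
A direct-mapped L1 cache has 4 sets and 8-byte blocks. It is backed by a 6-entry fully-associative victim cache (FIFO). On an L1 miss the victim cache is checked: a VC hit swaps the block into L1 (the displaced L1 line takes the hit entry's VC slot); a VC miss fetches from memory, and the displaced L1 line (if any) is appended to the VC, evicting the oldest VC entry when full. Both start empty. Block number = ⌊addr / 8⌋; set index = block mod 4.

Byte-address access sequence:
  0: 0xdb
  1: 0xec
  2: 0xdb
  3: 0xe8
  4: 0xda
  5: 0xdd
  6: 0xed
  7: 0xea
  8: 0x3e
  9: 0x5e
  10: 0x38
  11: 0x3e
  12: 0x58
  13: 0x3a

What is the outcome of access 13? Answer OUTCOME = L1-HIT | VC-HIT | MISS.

OUTCOME = VC-HIT

0: 0xdb (blk 27, set 3) → MISS  vc=[]
1: 0xec (blk 29, set 1) → MISS  vc=[]
2: 0xdb (blk 27, set 3) → L1-HIT  vc=[]
3: 0xe8 (blk 29, set 1) → L1-HIT  vc=[]
4: 0xda (blk 27, set 3) → L1-HIT  vc=[]
5: 0xdd (blk 27, set 3) → L1-HIT  vc=[]
6: 0xed (blk 29, set 1) → L1-HIT  vc=[]
7: 0xea (blk 29, set 1) → L1-HIT  vc=[]
8: 0x3e (blk 7, set 3) → MISS  vc=[27]
9: 0x5e (blk 11, set 3) → MISS  vc=[27, 7]
10: 0x38 (blk 7, set 3) → VC-HIT  vc=[27, 11]
11: 0x3e (blk 7, set 3) → L1-HIT  vc=[27, 11]
12: 0x58 (blk 11, set 3) → VC-HIT  vc=[27, 7]
13: 0x3a (blk 7, set 3) → VC-HIT  vc=[27, 11]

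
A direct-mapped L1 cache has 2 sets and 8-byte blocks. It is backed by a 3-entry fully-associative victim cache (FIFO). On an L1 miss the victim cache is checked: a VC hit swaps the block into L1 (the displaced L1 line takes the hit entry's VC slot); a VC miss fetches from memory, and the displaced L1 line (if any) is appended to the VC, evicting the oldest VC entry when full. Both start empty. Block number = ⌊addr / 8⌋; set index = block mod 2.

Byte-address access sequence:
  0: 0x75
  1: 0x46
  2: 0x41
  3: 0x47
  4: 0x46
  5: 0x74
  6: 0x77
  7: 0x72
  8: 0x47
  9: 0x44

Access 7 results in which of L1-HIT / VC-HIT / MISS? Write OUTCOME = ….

#0 0x75→b14/s0 MISS; vc=[]
#1 0x46→b8/s0 MISS; vc=[14]
#2 0x41→b8/s0 L1-HIT; vc=[14]
#3 0x47→b8/s0 L1-HIT; vc=[14]
#4 0x46→b8/s0 L1-HIT; vc=[14]
#5 0x74→b14/s0 VC-HIT; vc=[8]
#6 0x77→b14/s0 L1-HIT; vc=[8]
#7 0x72→b14/s0 L1-HIT; vc=[8]
#8 0x47→b8/s0 VC-HIT; vc=[14]
#9 0x44→b8/s0 L1-HIT; vc=[14]

OUTCOME = L1-HIT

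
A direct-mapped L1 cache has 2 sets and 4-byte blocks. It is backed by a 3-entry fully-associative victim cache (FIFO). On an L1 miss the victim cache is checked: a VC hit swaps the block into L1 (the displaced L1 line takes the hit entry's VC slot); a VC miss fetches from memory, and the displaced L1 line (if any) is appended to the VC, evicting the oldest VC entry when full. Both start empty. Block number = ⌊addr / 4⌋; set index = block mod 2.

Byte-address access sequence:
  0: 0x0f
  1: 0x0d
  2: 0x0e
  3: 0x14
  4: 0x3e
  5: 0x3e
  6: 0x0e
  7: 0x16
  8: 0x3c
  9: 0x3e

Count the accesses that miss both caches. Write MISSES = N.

MISSES = 3

  [0] addr=0xf blk=3 s=1: MISS | VC []
  [1] addr=0xd blk=3 s=1: L1-HIT | VC []
  [2] addr=0xe blk=3 s=1: L1-HIT | VC []
  [3] addr=0x14 blk=5 s=1: MISS | VC [3]
  [4] addr=0x3e blk=15 s=1: MISS | VC [3, 5]
  [5] addr=0x3e blk=15 s=1: L1-HIT | VC [3, 5]
  [6] addr=0xe blk=3 s=1: VC-HIT | VC [15, 5]
  [7] addr=0x16 blk=5 s=1: VC-HIT | VC [15, 3]
  [8] addr=0x3c blk=15 s=1: VC-HIT | VC [5, 3]
  [9] addr=0x3e blk=15 s=1: L1-HIT | VC [5, 3]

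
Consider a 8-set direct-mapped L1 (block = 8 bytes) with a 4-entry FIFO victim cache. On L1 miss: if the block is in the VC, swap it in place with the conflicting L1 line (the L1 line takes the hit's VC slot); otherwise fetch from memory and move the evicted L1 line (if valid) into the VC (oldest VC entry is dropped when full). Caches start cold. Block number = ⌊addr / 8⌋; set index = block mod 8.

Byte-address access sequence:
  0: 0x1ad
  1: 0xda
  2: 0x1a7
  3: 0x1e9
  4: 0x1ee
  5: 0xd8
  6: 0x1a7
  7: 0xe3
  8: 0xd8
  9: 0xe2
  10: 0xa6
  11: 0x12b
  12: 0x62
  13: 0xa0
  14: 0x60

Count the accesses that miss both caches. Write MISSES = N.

MISSES = 8

#0 0x1ad→b53/s5 MISS; vc=[]
#1 0xda→b27/s3 MISS; vc=[]
#2 0x1a7→b52/s4 MISS; vc=[]
#3 0x1e9→b61/s5 MISS; vc=[53]
#4 0x1ee→b61/s5 L1-HIT; vc=[53]
#5 0xd8→b27/s3 L1-HIT; vc=[53]
#6 0x1a7→b52/s4 L1-HIT; vc=[53]
#7 0xe3→b28/s4 MISS; vc=[53,52]
#8 0xd8→b27/s3 L1-HIT; vc=[53,52]
#9 0xe2→b28/s4 L1-HIT; vc=[53,52]
#10 0xa6→b20/s4 MISS; vc=[53,52,28]
#11 0x12b→b37/s5 MISS; vc=[53,52,28,61]
#12 0x62→b12/s4 MISS; vc=[52,28,61,20]
#13 0xa0→b20/s4 VC-HIT; vc=[52,28,61,12]
#14 0x60→b12/s4 VC-HIT; vc=[52,28,61,20]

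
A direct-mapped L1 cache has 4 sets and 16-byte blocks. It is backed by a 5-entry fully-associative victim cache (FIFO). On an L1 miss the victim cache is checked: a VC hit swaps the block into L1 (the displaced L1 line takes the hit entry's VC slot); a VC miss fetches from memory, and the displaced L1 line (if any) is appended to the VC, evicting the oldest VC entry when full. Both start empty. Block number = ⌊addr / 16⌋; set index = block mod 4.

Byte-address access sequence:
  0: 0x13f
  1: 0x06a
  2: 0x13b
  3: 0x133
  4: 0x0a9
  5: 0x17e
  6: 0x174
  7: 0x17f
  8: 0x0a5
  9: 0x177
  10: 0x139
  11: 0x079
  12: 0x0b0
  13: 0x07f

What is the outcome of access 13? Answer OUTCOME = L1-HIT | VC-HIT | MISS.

#0 0x13f→b19/s3 MISS; vc=[]
#1 0x6a→b6/s2 MISS; vc=[]
#2 0x13b→b19/s3 L1-HIT; vc=[]
#3 0x133→b19/s3 L1-HIT; vc=[]
#4 0xa9→b10/s2 MISS; vc=[6]
#5 0x17e→b23/s3 MISS; vc=[6,19]
#6 0x174→b23/s3 L1-HIT; vc=[6,19]
#7 0x17f→b23/s3 L1-HIT; vc=[6,19]
#8 0xa5→b10/s2 L1-HIT; vc=[6,19]
#9 0x177→b23/s3 L1-HIT; vc=[6,19]
#10 0x139→b19/s3 VC-HIT; vc=[6,23]
#11 0x79→b7/s3 MISS; vc=[6,23,19]
#12 0xb0→b11/s3 MISS; vc=[6,23,19,7]
#13 0x7f→b7/s3 VC-HIT; vc=[6,23,19,11]

OUTCOME = VC-HIT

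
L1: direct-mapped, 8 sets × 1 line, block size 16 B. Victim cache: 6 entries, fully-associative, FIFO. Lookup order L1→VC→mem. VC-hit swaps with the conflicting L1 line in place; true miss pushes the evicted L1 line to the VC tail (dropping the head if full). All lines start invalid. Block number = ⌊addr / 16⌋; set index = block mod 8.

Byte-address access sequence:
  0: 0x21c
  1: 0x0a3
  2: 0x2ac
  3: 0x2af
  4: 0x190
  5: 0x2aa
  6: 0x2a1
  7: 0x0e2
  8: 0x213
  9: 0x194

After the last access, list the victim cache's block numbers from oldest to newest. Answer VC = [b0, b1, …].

0: 0x21c (blk 33, set 1) → MISS  vc=[]
1: 0xa3 (blk 10, set 2) → MISS  vc=[]
2: 0x2ac (blk 42, set 2) → MISS  vc=[10]
3: 0x2af (blk 42, set 2) → L1-HIT  vc=[10]
4: 0x190 (blk 25, set 1) → MISS  vc=[10, 33]
5: 0x2aa (blk 42, set 2) → L1-HIT  vc=[10, 33]
6: 0x2a1 (blk 42, set 2) → L1-HIT  vc=[10, 33]
7: 0xe2 (blk 14, set 6) → MISS  vc=[10, 33]
8: 0x213 (blk 33, set 1) → VC-HIT  vc=[10, 25]
9: 0x194 (blk 25, set 1) → VC-HIT  vc=[10, 33]

VC = [10, 33]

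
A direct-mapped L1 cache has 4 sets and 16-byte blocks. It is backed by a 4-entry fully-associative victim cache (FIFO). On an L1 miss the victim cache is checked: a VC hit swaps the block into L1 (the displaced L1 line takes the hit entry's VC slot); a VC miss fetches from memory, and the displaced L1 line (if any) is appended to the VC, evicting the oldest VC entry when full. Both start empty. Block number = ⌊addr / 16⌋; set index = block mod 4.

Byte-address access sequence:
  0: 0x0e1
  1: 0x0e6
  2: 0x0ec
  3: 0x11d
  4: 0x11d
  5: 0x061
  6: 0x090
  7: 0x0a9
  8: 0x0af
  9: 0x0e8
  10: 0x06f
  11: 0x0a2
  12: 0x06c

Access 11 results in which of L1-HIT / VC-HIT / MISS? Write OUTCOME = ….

OUTCOME = VC-HIT

  [0] addr=0xe1 blk=14 s=2: MISS | VC []
  [1] addr=0xe6 blk=14 s=2: L1-HIT | VC []
  [2] addr=0xec blk=14 s=2: L1-HIT | VC []
  [3] addr=0x11d blk=17 s=1: MISS | VC []
  [4] addr=0x11d blk=17 s=1: L1-HIT | VC []
  [5] addr=0x61 blk=6 s=2: MISS | VC [14]
  [6] addr=0x90 blk=9 s=1: MISS | VC [14, 17]
  [7] addr=0xa9 blk=10 s=2: MISS | VC [14, 17, 6]
  [8] addr=0xaf blk=10 s=2: L1-HIT | VC [14, 17, 6]
  [9] addr=0xe8 blk=14 s=2: VC-HIT | VC [10, 17, 6]
  [10] addr=0x6f blk=6 s=2: VC-HIT | VC [10, 17, 14]
  [11] addr=0xa2 blk=10 s=2: VC-HIT | VC [6, 17, 14]
  [12] addr=0x6c blk=6 s=2: VC-HIT | VC [10, 17, 14]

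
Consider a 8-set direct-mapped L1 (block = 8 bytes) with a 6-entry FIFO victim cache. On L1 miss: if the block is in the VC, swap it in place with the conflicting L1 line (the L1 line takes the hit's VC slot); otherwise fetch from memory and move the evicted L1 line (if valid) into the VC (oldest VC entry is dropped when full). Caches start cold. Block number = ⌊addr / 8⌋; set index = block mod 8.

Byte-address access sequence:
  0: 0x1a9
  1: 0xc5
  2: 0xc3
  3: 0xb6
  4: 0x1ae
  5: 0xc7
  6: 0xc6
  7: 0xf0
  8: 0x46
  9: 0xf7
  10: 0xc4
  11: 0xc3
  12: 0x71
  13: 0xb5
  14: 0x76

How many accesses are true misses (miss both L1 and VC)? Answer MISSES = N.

MISSES = 6

#0 0x1a9→b53/s5 MISS; vc=[]
#1 0xc5→b24/s0 MISS; vc=[]
#2 0xc3→b24/s0 L1-HIT; vc=[]
#3 0xb6→b22/s6 MISS; vc=[]
#4 0x1ae→b53/s5 L1-HIT; vc=[]
#5 0xc7→b24/s0 L1-HIT; vc=[]
#6 0xc6→b24/s0 L1-HIT; vc=[]
#7 0xf0→b30/s6 MISS; vc=[22]
#8 0x46→b8/s0 MISS; vc=[22,24]
#9 0xf7→b30/s6 L1-HIT; vc=[22,24]
#10 0xc4→b24/s0 VC-HIT; vc=[22,8]
#11 0xc3→b24/s0 L1-HIT; vc=[22,8]
#12 0x71→b14/s6 MISS; vc=[22,8,30]
#13 0xb5→b22/s6 VC-HIT; vc=[14,8,30]
#14 0x76→b14/s6 VC-HIT; vc=[22,8,30]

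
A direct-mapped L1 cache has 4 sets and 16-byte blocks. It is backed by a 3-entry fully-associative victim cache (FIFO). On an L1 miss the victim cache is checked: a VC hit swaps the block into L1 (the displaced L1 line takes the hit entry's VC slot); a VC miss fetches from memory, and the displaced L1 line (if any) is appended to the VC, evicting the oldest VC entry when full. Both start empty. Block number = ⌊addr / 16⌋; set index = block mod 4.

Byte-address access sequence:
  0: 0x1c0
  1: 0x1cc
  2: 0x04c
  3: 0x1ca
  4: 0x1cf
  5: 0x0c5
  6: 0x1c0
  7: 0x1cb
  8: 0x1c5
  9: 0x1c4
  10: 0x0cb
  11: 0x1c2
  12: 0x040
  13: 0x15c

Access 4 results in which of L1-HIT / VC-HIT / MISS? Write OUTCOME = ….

OUTCOME = L1-HIT

#0 0x1c0→b28/s0 MISS; vc=[]
#1 0x1cc→b28/s0 L1-HIT; vc=[]
#2 0x4c→b4/s0 MISS; vc=[28]
#3 0x1ca→b28/s0 VC-HIT; vc=[4]
#4 0x1cf→b28/s0 L1-HIT; vc=[4]
#5 0xc5→b12/s0 MISS; vc=[4,28]
#6 0x1c0→b28/s0 VC-HIT; vc=[4,12]
#7 0x1cb→b28/s0 L1-HIT; vc=[4,12]
#8 0x1c5→b28/s0 L1-HIT; vc=[4,12]
#9 0x1c4→b28/s0 L1-HIT; vc=[4,12]
#10 0xcb→b12/s0 VC-HIT; vc=[4,28]
#11 0x1c2→b28/s0 VC-HIT; vc=[4,12]
#12 0x40→b4/s0 VC-HIT; vc=[28,12]
#13 0x15c→b21/s1 MISS; vc=[28,12]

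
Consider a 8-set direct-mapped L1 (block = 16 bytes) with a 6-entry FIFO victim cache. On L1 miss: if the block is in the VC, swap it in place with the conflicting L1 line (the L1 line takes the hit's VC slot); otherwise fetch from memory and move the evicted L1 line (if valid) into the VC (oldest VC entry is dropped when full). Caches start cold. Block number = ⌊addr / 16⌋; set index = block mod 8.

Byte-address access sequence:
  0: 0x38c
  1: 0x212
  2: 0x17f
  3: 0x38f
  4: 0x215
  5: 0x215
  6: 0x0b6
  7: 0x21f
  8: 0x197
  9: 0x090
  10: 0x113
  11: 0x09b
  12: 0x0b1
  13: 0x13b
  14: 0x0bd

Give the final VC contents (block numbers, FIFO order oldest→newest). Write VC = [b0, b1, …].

VC = [33, 25, 17, 19]

  [0] addr=0x38c blk=56 s=0: MISS | VC []
  [1] addr=0x212 blk=33 s=1: MISS | VC []
  [2] addr=0x17f blk=23 s=7: MISS | VC []
  [3] addr=0x38f blk=56 s=0: L1-HIT | VC []
  [4] addr=0x215 blk=33 s=1: L1-HIT | VC []
  [5] addr=0x215 blk=33 s=1: L1-HIT | VC []
  [6] addr=0xb6 blk=11 s=3: MISS | VC []
  [7] addr=0x21f blk=33 s=1: L1-HIT | VC []
  [8] addr=0x197 blk=25 s=1: MISS | VC [33]
  [9] addr=0x90 blk=9 s=1: MISS | VC [33, 25]
  [10] addr=0x113 blk=17 s=1: MISS | VC [33, 25, 9]
  [11] addr=0x9b blk=9 s=1: VC-HIT | VC [33, 25, 17]
  [12] addr=0xb1 blk=11 s=3: L1-HIT | VC [33, 25, 17]
  [13] addr=0x13b blk=19 s=3: MISS | VC [33, 25, 17, 11]
  [14] addr=0xbd blk=11 s=3: VC-HIT | VC [33, 25, 17, 19]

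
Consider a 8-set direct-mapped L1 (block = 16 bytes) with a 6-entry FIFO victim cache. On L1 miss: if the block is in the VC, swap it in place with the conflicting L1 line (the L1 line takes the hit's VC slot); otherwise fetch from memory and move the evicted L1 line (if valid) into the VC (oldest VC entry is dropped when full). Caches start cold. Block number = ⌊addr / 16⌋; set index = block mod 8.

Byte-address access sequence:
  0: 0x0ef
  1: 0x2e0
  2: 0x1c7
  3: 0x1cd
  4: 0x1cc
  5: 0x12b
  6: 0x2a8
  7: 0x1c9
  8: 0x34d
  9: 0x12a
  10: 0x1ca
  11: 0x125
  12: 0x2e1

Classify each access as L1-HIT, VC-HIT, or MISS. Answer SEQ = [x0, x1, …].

#0 0xef→b14/s6 MISS; vc=[]
#1 0x2e0→b46/s6 MISS; vc=[14]
#2 0x1c7→b28/s4 MISS; vc=[14]
#3 0x1cd→b28/s4 L1-HIT; vc=[14]
#4 0x1cc→b28/s4 L1-HIT; vc=[14]
#5 0x12b→b18/s2 MISS; vc=[14]
#6 0x2a8→b42/s2 MISS; vc=[14,18]
#7 0x1c9→b28/s4 L1-HIT; vc=[14,18]
#8 0x34d→b52/s4 MISS; vc=[14,18,28]
#9 0x12a→b18/s2 VC-HIT; vc=[14,42,28]
#10 0x1ca→b28/s4 VC-HIT; vc=[14,42,52]
#11 0x125→b18/s2 L1-HIT; vc=[14,42,52]
#12 0x2e1→b46/s6 L1-HIT; vc=[14,42,52]

SEQ = [MISS, MISS, MISS, L1-HIT, L1-HIT, MISS, MISS, L1-HIT, MISS, VC-HIT, VC-HIT, L1-HIT, L1-HIT]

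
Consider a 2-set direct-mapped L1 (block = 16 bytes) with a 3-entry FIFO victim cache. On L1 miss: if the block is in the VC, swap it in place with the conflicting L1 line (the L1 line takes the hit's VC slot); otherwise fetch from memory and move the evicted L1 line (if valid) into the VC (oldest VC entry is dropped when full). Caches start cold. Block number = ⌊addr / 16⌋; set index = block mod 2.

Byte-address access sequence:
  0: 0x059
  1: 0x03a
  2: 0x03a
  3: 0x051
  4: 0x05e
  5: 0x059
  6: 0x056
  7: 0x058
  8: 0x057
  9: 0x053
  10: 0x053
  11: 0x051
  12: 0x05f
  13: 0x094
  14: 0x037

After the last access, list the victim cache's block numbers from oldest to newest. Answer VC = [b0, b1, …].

#0 0x59→b5/s1 MISS; vc=[]
#1 0x3a→b3/s1 MISS; vc=[5]
#2 0x3a→b3/s1 L1-HIT; vc=[5]
#3 0x51→b5/s1 VC-HIT; vc=[3]
#4 0x5e→b5/s1 L1-HIT; vc=[3]
#5 0x59→b5/s1 L1-HIT; vc=[3]
#6 0x56→b5/s1 L1-HIT; vc=[3]
#7 0x58→b5/s1 L1-HIT; vc=[3]
#8 0x57→b5/s1 L1-HIT; vc=[3]
#9 0x53→b5/s1 L1-HIT; vc=[3]
#10 0x53→b5/s1 L1-HIT; vc=[3]
#11 0x51→b5/s1 L1-HIT; vc=[3]
#12 0x5f→b5/s1 L1-HIT; vc=[3]
#13 0x94→b9/s1 MISS; vc=[3,5]
#14 0x37→b3/s1 VC-HIT; vc=[9,5]

VC = [9, 5]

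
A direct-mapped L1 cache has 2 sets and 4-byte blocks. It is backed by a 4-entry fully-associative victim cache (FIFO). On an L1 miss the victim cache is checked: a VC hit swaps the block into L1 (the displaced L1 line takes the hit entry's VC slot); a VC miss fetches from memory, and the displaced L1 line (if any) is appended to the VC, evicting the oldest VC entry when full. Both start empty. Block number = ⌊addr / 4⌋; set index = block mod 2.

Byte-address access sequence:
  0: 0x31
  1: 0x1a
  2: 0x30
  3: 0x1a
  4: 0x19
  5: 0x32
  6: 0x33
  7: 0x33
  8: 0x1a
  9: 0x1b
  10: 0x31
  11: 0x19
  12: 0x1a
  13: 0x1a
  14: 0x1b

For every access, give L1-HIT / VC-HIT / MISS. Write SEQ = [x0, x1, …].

#0 0x31→b12/s0 MISS; vc=[]
#1 0x1a→b6/s0 MISS; vc=[12]
#2 0x30→b12/s0 VC-HIT; vc=[6]
#3 0x1a→b6/s0 VC-HIT; vc=[12]
#4 0x19→b6/s0 L1-HIT; vc=[12]
#5 0x32→b12/s0 VC-HIT; vc=[6]
#6 0x33→b12/s0 L1-HIT; vc=[6]
#7 0x33→b12/s0 L1-HIT; vc=[6]
#8 0x1a→b6/s0 VC-HIT; vc=[12]
#9 0x1b→b6/s0 L1-HIT; vc=[12]
#10 0x31→b12/s0 VC-HIT; vc=[6]
#11 0x19→b6/s0 VC-HIT; vc=[12]
#12 0x1a→b6/s0 L1-HIT; vc=[12]
#13 0x1a→b6/s0 L1-HIT; vc=[12]
#14 0x1b→b6/s0 L1-HIT; vc=[12]

SEQ = [MISS, MISS, VC-HIT, VC-HIT, L1-HIT, VC-HIT, L1-HIT, L1-HIT, VC-HIT, L1-HIT, VC-HIT, VC-HIT, L1-HIT, L1-HIT, L1-HIT]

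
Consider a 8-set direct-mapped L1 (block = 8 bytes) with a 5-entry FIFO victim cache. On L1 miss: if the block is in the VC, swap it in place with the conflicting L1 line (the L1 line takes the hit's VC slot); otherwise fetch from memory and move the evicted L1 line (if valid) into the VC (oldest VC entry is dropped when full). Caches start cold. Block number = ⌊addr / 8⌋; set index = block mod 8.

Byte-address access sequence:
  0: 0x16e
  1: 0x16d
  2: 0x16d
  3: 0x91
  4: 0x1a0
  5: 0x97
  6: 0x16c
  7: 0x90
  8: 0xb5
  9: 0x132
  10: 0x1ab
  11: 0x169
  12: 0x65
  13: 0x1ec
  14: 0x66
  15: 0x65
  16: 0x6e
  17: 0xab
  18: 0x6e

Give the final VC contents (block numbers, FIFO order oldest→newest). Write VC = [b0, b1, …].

  [0] addr=0x16e blk=45 s=5: MISS | VC []
  [1] addr=0x16d blk=45 s=5: L1-HIT | VC []
  [2] addr=0x16d blk=45 s=5: L1-HIT | VC []
  [3] addr=0x91 blk=18 s=2: MISS | VC []
  [4] addr=0x1a0 blk=52 s=4: MISS | VC []
  [5] addr=0x97 blk=18 s=2: L1-HIT | VC []
  [6] addr=0x16c blk=45 s=5: L1-HIT | VC []
  [7] addr=0x90 blk=18 s=2: L1-HIT | VC []
  [8] addr=0xb5 blk=22 s=6: MISS | VC []
  [9] addr=0x132 blk=38 s=6: MISS | VC [22]
  [10] addr=0x1ab blk=53 s=5: MISS | VC [22, 45]
  [11] addr=0x169 blk=45 s=5: VC-HIT | VC [22, 53]
  [12] addr=0x65 blk=12 s=4: MISS | VC [22, 53, 52]
  [13] addr=0x1ec blk=61 s=5: MISS | VC [22, 53, 52, 45]
  [14] addr=0x66 blk=12 s=4: L1-HIT | VC [22, 53, 52, 45]
  [15] addr=0x65 blk=12 s=4: L1-HIT | VC [22, 53, 52, 45]
  [16] addr=0x6e blk=13 s=5: MISS | VC [22, 53, 52, 45, 61]
  [17] addr=0xab blk=21 s=5: MISS | VC [53, 52, 45, 61, 13]
  [18] addr=0x6e blk=13 s=5: VC-HIT | VC [53, 52, 45, 61, 21]

VC = [53, 52, 45, 61, 21]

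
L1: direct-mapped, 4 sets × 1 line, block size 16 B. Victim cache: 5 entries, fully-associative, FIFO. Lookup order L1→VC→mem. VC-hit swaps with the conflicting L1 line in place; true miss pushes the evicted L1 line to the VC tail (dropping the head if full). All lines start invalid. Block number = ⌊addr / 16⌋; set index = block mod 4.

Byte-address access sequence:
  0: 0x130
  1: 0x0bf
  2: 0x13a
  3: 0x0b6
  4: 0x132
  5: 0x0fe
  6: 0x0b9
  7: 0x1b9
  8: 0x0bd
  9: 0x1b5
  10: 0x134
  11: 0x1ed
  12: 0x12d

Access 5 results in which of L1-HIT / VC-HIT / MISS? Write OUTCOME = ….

OUTCOME = MISS

0: 0x130 (blk 19, set 3) → MISS  vc=[]
1: 0xbf (blk 11, set 3) → MISS  vc=[19]
2: 0x13a (blk 19, set 3) → VC-HIT  vc=[11]
3: 0xb6 (blk 11, set 3) → VC-HIT  vc=[19]
4: 0x132 (blk 19, set 3) → VC-HIT  vc=[11]
5: 0xfe (blk 15, set 3) → MISS  vc=[11, 19]
6: 0xb9 (blk 11, set 3) → VC-HIT  vc=[15, 19]
7: 0x1b9 (blk 27, set 3) → MISS  vc=[15, 19, 11]
8: 0xbd (blk 11, set 3) → VC-HIT  vc=[15, 19, 27]
9: 0x1b5 (blk 27, set 3) → VC-HIT  vc=[15, 19, 11]
10: 0x134 (blk 19, set 3) → VC-HIT  vc=[15, 27, 11]
11: 0x1ed (blk 30, set 2) → MISS  vc=[15, 27, 11]
12: 0x12d (blk 18, set 2) → MISS  vc=[15, 27, 11, 30]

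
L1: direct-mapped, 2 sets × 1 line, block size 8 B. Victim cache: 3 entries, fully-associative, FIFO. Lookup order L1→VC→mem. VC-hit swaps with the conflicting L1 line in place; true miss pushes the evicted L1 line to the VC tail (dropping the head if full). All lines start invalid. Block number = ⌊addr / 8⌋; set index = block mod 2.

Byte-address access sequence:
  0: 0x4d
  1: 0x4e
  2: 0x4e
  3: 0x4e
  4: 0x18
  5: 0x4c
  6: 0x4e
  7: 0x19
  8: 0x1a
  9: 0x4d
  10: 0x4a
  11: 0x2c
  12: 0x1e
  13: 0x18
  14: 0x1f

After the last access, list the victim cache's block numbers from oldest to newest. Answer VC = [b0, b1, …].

#0 0x4d→b9/s1 MISS; vc=[]
#1 0x4e→b9/s1 L1-HIT; vc=[]
#2 0x4e→b9/s1 L1-HIT; vc=[]
#3 0x4e→b9/s1 L1-HIT; vc=[]
#4 0x18→b3/s1 MISS; vc=[9]
#5 0x4c→b9/s1 VC-HIT; vc=[3]
#6 0x4e→b9/s1 L1-HIT; vc=[3]
#7 0x19→b3/s1 VC-HIT; vc=[9]
#8 0x1a→b3/s1 L1-HIT; vc=[9]
#9 0x4d→b9/s1 VC-HIT; vc=[3]
#10 0x4a→b9/s1 L1-HIT; vc=[3]
#11 0x2c→b5/s1 MISS; vc=[3,9]
#12 0x1e→b3/s1 VC-HIT; vc=[5,9]
#13 0x18→b3/s1 L1-HIT; vc=[5,9]
#14 0x1f→b3/s1 L1-HIT; vc=[5,9]

VC = [5, 9]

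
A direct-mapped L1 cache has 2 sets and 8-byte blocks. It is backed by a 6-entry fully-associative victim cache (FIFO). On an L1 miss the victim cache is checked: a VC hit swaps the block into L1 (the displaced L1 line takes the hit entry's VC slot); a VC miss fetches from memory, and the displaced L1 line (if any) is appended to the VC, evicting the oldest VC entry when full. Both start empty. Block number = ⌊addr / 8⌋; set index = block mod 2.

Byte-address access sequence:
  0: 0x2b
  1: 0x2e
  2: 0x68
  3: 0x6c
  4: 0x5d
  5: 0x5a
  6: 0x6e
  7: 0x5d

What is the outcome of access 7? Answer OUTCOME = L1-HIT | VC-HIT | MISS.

0: 0x2b (blk 5, set 1) → MISS  vc=[]
1: 0x2e (blk 5, set 1) → L1-HIT  vc=[]
2: 0x68 (blk 13, set 1) → MISS  vc=[5]
3: 0x6c (blk 13, set 1) → L1-HIT  vc=[5]
4: 0x5d (blk 11, set 1) → MISS  vc=[5, 13]
5: 0x5a (blk 11, set 1) → L1-HIT  vc=[5, 13]
6: 0x6e (blk 13, set 1) → VC-HIT  vc=[5, 11]
7: 0x5d (blk 11, set 1) → VC-HIT  vc=[5, 13]

OUTCOME = VC-HIT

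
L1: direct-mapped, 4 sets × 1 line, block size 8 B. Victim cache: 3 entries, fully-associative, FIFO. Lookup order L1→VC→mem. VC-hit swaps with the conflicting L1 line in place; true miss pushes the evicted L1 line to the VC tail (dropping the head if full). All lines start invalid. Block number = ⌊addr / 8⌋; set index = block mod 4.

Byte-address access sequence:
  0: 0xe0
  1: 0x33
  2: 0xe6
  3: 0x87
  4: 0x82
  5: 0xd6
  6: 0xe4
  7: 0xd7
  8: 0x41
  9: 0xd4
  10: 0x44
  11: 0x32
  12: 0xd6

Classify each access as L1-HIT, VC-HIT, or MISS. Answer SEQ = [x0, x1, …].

  [0] addr=0xe0 blk=28 s=0: MISS | VC []
  [1] addr=0x33 blk=6 s=2: MISS | VC []
  [2] addr=0xe6 blk=28 s=0: L1-HIT | VC []
  [3] addr=0x87 blk=16 s=0: MISS | VC [28]
  [4] addr=0x82 blk=16 s=0: L1-HIT | VC [28]
  [5] addr=0xd6 blk=26 s=2: MISS | VC [28, 6]
  [6] addr=0xe4 blk=28 s=0: VC-HIT | VC [16, 6]
  [7] addr=0xd7 blk=26 s=2: L1-HIT | VC [16, 6]
  [8] addr=0x41 blk=8 s=0: MISS | VC [16, 6, 28]
  [9] addr=0xd4 blk=26 s=2: L1-HIT | VC [16, 6, 28]
  [10] addr=0x44 blk=8 s=0: L1-HIT | VC [16, 6, 28]
  [11] addr=0x32 blk=6 s=2: VC-HIT | VC [16, 26, 28]
  [12] addr=0xd6 blk=26 s=2: VC-HIT | VC [16, 6, 28]

SEQ = [MISS, MISS, L1-HIT, MISS, L1-HIT, MISS, VC-HIT, L1-HIT, MISS, L1-HIT, L1-HIT, VC-HIT, VC-HIT]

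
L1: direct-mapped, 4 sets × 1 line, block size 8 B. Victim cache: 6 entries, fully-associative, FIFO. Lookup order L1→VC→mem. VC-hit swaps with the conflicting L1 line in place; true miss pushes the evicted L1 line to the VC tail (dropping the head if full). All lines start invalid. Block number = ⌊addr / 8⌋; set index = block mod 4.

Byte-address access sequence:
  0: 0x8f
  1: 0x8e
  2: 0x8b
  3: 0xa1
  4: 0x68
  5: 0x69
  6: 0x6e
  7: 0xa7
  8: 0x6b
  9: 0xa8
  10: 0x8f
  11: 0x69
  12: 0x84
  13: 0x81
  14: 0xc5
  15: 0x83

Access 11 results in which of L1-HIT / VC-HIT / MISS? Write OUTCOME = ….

#0 0x8f→b17/s1 MISS; vc=[]
#1 0x8e→b17/s1 L1-HIT; vc=[]
#2 0x8b→b17/s1 L1-HIT; vc=[]
#3 0xa1→b20/s0 MISS; vc=[]
#4 0x68→b13/s1 MISS; vc=[17]
#5 0x69→b13/s1 L1-HIT; vc=[17]
#6 0x6e→b13/s1 L1-HIT; vc=[17]
#7 0xa7→b20/s0 L1-HIT; vc=[17]
#8 0x6b→b13/s1 L1-HIT; vc=[17]
#9 0xa8→b21/s1 MISS; vc=[17,13]
#10 0x8f→b17/s1 VC-HIT; vc=[21,13]
#11 0x69→b13/s1 VC-HIT; vc=[21,17]
#12 0x84→b16/s0 MISS; vc=[21,17,20]
#13 0x81→b16/s0 L1-HIT; vc=[21,17,20]
#14 0xc5→b24/s0 MISS; vc=[21,17,20,16]
#15 0x83→b16/s0 VC-HIT; vc=[21,17,20,24]

OUTCOME = VC-HIT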